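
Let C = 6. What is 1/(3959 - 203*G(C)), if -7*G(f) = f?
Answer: 1/4133 ≈ 0.00024196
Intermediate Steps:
G(f) = -f/7
1/(3959 - 203*G(C)) = 1/(3959 - (-29)*6) = 1/(3959 - 203*(-6/7)) = 1/(3959 + 174) = 1/4133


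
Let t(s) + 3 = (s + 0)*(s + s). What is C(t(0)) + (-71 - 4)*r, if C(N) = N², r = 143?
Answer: -10716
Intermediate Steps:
t(s) = -3 + 2*s² (t(s) = -3 + (s + 0)*(s + s) = -3 + s*(2*s) = -3 + 2*s²)
C(t(0)) + (-71 - 4)*r = (-3 + 2*0²)² + (-71 - 4)*143 = (-3 + 2*0)² - 75*143 = (-3 + 0)² - 10725 = (-3)² - 10725 = 9 - 10725 = -10716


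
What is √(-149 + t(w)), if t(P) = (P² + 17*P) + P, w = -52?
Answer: √1619 ≈ 40.237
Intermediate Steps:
t(P) = P² + 18*P
√(-149 + t(w)) = √(-149 - 52*(18 - 52)) = √(-149 - 52*(-34)) = √(-149 + 1768) = √1619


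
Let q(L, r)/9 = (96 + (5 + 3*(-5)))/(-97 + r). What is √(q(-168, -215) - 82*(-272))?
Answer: √15075827/26 ≈ 149.34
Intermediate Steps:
q(L, r) = 774/(-97 + r) (q(L, r) = 9*((96 + (5 + 3*(-5)))/(-97 + r)) = 9*((96 + (5 - 15))/(-97 + r)) = 9*((96 - 10)/(-97 + r)) = 9*(86/(-97 + r)) = 774/(-97 + r))
√(q(-168, -215) - 82*(-272)) = √(774/(-97 - 215) - 82*(-272)) = √(774/(-312) + 22304) = √(774*(-1/312) + 22304) = √(-129/52 + 22304) = √(1159679/52) = √15075827/26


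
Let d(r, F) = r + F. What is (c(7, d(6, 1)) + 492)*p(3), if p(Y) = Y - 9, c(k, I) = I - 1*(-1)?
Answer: -3000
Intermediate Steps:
d(r, F) = F + r
c(k, I) = 1 + I (c(k, I) = I + 1 = 1 + I)
p(Y) = -9 + Y
(c(7, d(6, 1)) + 492)*p(3) = ((1 + (1 + 6)) + 492)*(-9 + 3) = ((1 + 7) + 492)*(-6) = (8 + 492)*(-6) = 500*(-6) = -3000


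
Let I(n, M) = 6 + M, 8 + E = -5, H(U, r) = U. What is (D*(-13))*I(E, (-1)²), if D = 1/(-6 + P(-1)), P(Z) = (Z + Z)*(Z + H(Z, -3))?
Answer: 91/2 ≈ 45.500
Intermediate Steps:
E = -13 (E = -8 - 5 = -13)
P(Z) = 4*Z² (P(Z) = (Z + Z)*(Z + Z) = (2*Z)*(2*Z) = 4*Z²)
D = -½ (D = 1/(-6 + 4*(-1)²) = 1/(-6 + 4*1) = 1/(-6 + 4) = 1/(-2) = -½ ≈ -0.50000)
(D*(-13))*I(E, (-1)²) = (-½*(-13))*(6 + (-1)²) = 13*(6 + 1)/2 = (13/2)*7 = 91/2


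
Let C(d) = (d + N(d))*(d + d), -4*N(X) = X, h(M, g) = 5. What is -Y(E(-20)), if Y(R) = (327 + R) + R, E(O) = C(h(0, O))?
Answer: -402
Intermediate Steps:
N(X) = -X/4
C(d) = 3*d²/2 (C(d) = (d - d/4)*(d + d) = (3*d/4)*(2*d) = 3*d²/2)
E(O) = 75/2 (E(O) = (3/2)*5² = (3/2)*25 = 75/2)
Y(R) = 327 + 2*R
-Y(E(-20)) = -(327 + 2*(75/2)) = -(327 + 75) = -1*402 = -402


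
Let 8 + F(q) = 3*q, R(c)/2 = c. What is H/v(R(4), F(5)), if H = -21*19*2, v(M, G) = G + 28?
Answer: -114/5 ≈ -22.800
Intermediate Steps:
R(c) = 2*c
F(q) = -8 + 3*q
v(M, G) = 28 + G
H = -798 (H = -399*2 = -798)
H/v(R(4), F(5)) = -798/(28 + (-8 + 3*5)) = -798/(28 + (-8 + 15)) = -798/(28 + 7) = -798/35 = -798*1/35 = -114/5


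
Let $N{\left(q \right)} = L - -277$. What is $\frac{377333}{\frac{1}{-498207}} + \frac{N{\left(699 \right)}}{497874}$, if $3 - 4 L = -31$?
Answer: $- \frac{187190608697908817}{995748} \approx -1.8799 \cdot 10^{11}$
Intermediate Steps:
$L = \frac{17}{2}$ ($L = \frac{3}{4} - - \frac{31}{4} = \frac{3}{4} + \frac{31}{4} = \frac{17}{2} \approx 8.5$)
$N{\left(q \right)} = \frac{571}{2}$ ($N{\left(q \right)} = \frac{17}{2} - -277 = \frac{17}{2} + 277 = \frac{571}{2}$)
$\frac{377333}{\frac{1}{-498207}} + \frac{N{\left(699 \right)}}{497874} = \frac{377333}{\frac{1}{-498207}} + \frac{571}{2 \cdot 497874} = \frac{377333}{- \frac{1}{498207}} + \frac{571}{2} \cdot \frac{1}{497874} = 377333 \left(-498207\right) + \frac{571}{995748} = -187989941931 + \frac{571}{995748} = - \frac{187190608697908817}{995748}$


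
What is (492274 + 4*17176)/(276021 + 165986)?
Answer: 560978/442007 ≈ 1.2692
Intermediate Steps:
(492274 + 4*17176)/(276021 + 165986) = (492274 + 68704)/442007 = 560978*(1/442007) = 560978/442007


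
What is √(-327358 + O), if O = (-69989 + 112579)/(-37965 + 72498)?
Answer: 2*I*√10843948316622/11511 ≈ 572.15*I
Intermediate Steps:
O = 42590/34533 ≈ 1.2333
√(-327358 + O) = √(-327358 + 42590/34533) = √(-11304611224/34533) = 2*I*√10843948316622/11511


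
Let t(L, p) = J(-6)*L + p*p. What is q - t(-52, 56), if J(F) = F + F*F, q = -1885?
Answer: -3461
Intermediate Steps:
J(F) = F + F²
t(L, p) = p² + 30*L (t(L, p) = (-6*(1 - 6))*L + p*p = (-6*(-5))*L + p² = 30*L + p² = p² + 30*L)
q - t(-52, 56) = -1885 - (56² + 30*(-52)) = -1885 - (3136 - 1560) = -1885 - 1*1576 = -1885 - 1576 = -3461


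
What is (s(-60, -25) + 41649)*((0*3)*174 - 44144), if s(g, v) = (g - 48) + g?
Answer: -1831137264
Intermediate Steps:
s(g, v) = -48 + 2*g (s(g, v) = (-48 + g) + g = -48 + 2*g)
(s(-60, -25) + 41649)*((0*3)*174 - 44144) = ((-48 + 2*(-60)) + 41649)*((0*3)*174 - 44144) = ((-48 - 120) + 41649)*(0*174 - 44144) = (-168 + 41649)*(0 - 44144) = 41481*(-44144) = -1831137264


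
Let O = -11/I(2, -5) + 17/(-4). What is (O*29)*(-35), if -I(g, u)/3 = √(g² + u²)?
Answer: 17255/4 - 385*√29/3 ≈ 3622.7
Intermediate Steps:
I(g, u) = -3*√(g² + u²)
O = -17/4 + 11*√29/87 (O = -11*(-1/(3*√(2² + (-5)²))) + 17/(-4) = -11*(-1/(3*√(4 + 25))) + 17*(-¼) = -11*(-√29/87) - 17/4 = -(-11)*√29/87 - 17/4 = 11*√29/87 - 17/4 = -17/4 + 11*√29/87 ≈ -3.5691)
(O*29)*(-35) = ((-17/4 + 11*√29/87)*29)*(-35) = (-493/4 + 11*√29/3)*(-35) = 17255/4 - 385*√29/3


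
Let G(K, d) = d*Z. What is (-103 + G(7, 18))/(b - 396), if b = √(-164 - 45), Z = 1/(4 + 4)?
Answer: 3627/14275 + 403*I*√209/628100 ≈ 0.25408 + 0.0092758*I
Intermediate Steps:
Z = ⅛ (Z = 1/8 = ⅛ ≈ 0.12500)
G(K, d) = d/8 (G(K, d) = d*(⅛) = d/8)
b = I*√209 (b = √(-209) = I*√209 ≈ 14.457*I)
(-103 + G(7, 18))/(b - 396) = (-103 + (⅛)*18)/(I*√209 - 396) = (-103 + 9/4)/(-396 + I*√209) = -403/(4*(-396 + I*√209))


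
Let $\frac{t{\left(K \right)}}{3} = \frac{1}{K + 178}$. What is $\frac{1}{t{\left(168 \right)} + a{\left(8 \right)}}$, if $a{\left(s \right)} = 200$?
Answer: $\frac{346}{69203} \approx 0.0049998$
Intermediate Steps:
$t{\left(K \right)} = \frac{3}{178 + K}$ ($t{\left(K \right)} = \frac{3}{K + 178} = \frac{3}{178 + K}$)
$\frac{1}{t{\left(168 \right)} + a{\left(8 \right)}} = \frac{1}{\frac{3}{178 + 168} + 200} = \frac{1}{\frac{3}{346} + 200} = \frac{1}{\frac{69203}{346}} = \frac{346}{69203}$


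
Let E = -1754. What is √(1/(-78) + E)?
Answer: I*√10671414/78 ≈ 41.881*I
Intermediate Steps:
√(1/(-78) + E) = √(1/(-78) - 1754) = √(-1/78 - 1754) = √(-136813/78) = I*√10671414/78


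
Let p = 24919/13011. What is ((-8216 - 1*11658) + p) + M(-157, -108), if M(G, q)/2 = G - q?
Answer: -259830773/13011 ≈ -19970.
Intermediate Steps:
M(G, q) = -2*q + 2*G (M(G, q) = 2*(G - q) = -2*q + 2*G)
p = 24919/13011 (p = 24919*(1/13011) = 24919/13011 ≈ 1.9152)
((-8216 - 1*11658) + p) + M(-157, -108) = ((-8216 - 1*11658) + 24919/13011) + (-2*(-108) + 2*(-157)) = ((-8216 - 11658) + 24919/13011) + (216 - 314) = (-19874 + 24919/13011) - 98 = -258555695/13011 - 98 = -259830773/13011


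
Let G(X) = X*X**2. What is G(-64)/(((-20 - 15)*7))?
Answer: 262144/245 ≈ 1070.0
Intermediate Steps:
G(X) = X**3
G(-64)/(((-20 - 15)*7)) = (-64)**3/(((-20 - 15)*7)) = -262144/((-35*7)) = -262144/(-245) = -262144*(-1/245) = 262144/245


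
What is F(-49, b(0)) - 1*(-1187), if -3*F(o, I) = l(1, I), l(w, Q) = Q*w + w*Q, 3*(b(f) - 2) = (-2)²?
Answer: 10663/9 ≈ 1184.8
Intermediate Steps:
b(f) = 10/3 (b(f) = 2 + (⅓)*(-2)² = 2 + (⅓)*4 = 2 + 4/3 = 10/3)
l(w, Q) = 2*Q*w (l(w, Q) = Q*w + Q*w = 2*Q*w)
F(o, I) = -2*I/3
F(-49, b(0)) - 1*(-1187) = -⅔*10/3 - 1*(-1187) = -20/9 + 1187 = 10663/9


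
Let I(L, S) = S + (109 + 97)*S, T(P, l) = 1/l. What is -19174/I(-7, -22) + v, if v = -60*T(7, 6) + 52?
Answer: 105221/2277 ≈ 46.210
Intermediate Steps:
v = 42 (v = -60/6 + 52 = -60*1/6 + 52 = -10 + 52 = 42)
I(L, S) = 207*S (I(L, S) = S + 206*S = 207*S)
-19174/I(-7, -22) + v = -19174/(207*(-22)) + 42 = -19174/(-4554) + 42 = -19174*(-1/4554) + 42 = 9587/2277 + 42 = 105221/2277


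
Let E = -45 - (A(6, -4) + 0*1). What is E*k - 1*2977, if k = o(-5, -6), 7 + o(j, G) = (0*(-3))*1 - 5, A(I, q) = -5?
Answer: -2497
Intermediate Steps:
o(j, G) = -12 (o(j, G) = -7 + ((0*(-3))*1 - 5) = -7 + (0*1 - 5) = -7 + (0 - 5) = -7 - 5 = -12)
k = -12
E = -40 (E = -45 - (-5 + 0*1) = -45 - (-5 + 0) = -45 - 1*(-5) = -45 + 5 = -40)
E*k - 1*2977 = -40*(-12) - 1*2977 = 480 - 2977 = -2497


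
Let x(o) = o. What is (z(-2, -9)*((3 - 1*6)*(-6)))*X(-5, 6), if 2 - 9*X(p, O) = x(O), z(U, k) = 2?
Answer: -16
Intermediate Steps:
X(p, O) = 2/9 - O/9
(z(-2, -9)*((3 - 1*6)*(-6)))*X(-5, 6) = (2*((3 - 1*6)*(-6)))*(2/9 - ⅑*6) = (2*((3 - 6)*(-6)))*(2/9 - ⅔) = (2*(-3*(-6)))*(-4/9) = (2*18)*(-4/9) = 36*(-4/9) = -16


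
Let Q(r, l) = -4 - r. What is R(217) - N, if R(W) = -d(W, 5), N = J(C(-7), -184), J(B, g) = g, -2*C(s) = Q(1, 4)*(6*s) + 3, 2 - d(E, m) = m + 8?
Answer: 195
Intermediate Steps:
d(E, m) = -6 - m (d(E, m) = 2 - (m + 8) = 2 - (8 + m) = 2 + (-8 - m) = -6 - m)
C(s) = -3/2 + 15*s (C(s) = -((-4 - 1*1)*(6*s) + 3)/2 = -((-4 - 1)*(6*s) + 3)/2 = -(-30*s + 3)/2 = -(3 - 30*s)/2 = -3/2 + 15*s)
N = -184
R(W) = 11 (R(W) = -(-6 - 1*5) = -(-6 - 5) = -1*(-11) = 11)
R(217) - N = 11 - 1*(-184) = 11 + 184 = 195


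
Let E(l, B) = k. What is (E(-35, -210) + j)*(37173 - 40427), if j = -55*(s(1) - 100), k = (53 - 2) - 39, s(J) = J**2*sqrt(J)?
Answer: -17757078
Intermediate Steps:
s(J) = J**(5/2)
k = 12 (k = 51 - 39 = 12)
E(l, B) = 12
j = 5445 (j = -55*(1**(5/2) - 100) = -55*(1 - 100) = -55*(-99) = 5445)
(E(-35, -210) + j)*(37173 - 40427) = (12 + 5445)*(37173 - 40427) = 5457*(-3254) = -17757078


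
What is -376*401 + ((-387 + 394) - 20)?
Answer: -150789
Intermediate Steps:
-376*401 + ((-387 + 394) - 20) = -150776 + (7 - 20) = -150776 - 13 = -150789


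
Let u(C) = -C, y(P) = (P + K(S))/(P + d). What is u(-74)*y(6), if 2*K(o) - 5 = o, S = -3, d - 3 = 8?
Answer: 518/17 ≈ 30.471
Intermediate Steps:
d = 11 (d = 3 + 8 = 11)
K(o) = 5/2 + o/2
y(P) = (1 + P)/(11 + P) (y(P) = (P + (5/2 + (½)*(-3)))/(P + 11) = (P + (5/2 - 3/2))/(11 + P) = (P + 1)/(11 + P) = (1 + P)/(11 + P))
u(-74)*y(6) = (-1*(-74))*((1 + 6)/(11 + 6)) = 74*(7/17) = 518/17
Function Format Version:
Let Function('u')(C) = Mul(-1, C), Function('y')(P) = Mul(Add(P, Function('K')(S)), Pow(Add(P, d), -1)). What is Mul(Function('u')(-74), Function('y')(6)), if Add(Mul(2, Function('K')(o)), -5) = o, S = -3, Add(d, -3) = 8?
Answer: Rational(518, 17) ≈ 30.471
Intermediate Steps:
d = 11 (d = Add(3, 8) = 11)
Function('K')(o) = Add(Rational(5, 2), Mul(Rational(1, 2), o))
Function('y')(P) = Mul(Pow(Add(11, P), -1), Add(1, P)) (Function('y')(P) = Mul(Add(P, Add(Rational(5, 2), Mul(Rational(1, 2), -3))), Pow(Add(P, 11), -1)) = Mul(Add(P, Add(Rational(5, 2), Rational(-3, 2))), Pow(Add(11, P), -1)) = Mul(Add(P, 1), Pow(Add(11, P), -1)) = Mul(Add(1, P), Pow(Add(11, P), -1)) = Mul(Pow(Add(11, P), -1), Add(1, P)))
Mul(Function('u')(-74), Function('y')(6)) = Mul(Mul(-1, -74), Mul(Pow(Add(11, 6), -1), Add(1, 6))) = Mul(74, Mul(Pow(17, -1), 7)) = Mul(74, Mul(Rational(1, 17), 7)) = Mul(74, Rational(7, 17)) = Rational(518, 17)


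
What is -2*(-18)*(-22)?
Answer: -792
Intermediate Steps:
-2*(-18)*(-22) = 36*(-22) = -792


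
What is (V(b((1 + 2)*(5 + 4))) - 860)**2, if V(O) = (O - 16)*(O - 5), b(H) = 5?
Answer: 739600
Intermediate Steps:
V(O) = (-16 + O)*(-5 + O)
(V(b((1 + 2)*(5 + 4))) - 860)**2 = ((80 + 5**2 - 21*5) - 860)**2 = ((80 + 25 - 105) - 860)**2 = (0 - 860)**2 = (-860)**2 = 739600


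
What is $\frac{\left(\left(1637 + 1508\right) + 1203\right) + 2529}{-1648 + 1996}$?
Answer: $\frac{6877}{348} \approx 19.762$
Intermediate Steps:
$\frac{\left(\left(1637 + 1508\right) + 1203\right) + 2529}{-1648 + 1996} = \frac{\left(3145 + 1203\right) + 2529}{348} = \left(4348 + 2529\right) \frac{1}{348} = 6877 \cdot \frac{1}{348} = \frac{6877}{348}$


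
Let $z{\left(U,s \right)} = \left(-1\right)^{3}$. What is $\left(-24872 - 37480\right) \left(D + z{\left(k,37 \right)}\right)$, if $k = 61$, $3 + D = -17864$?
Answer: $1114105536$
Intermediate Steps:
$D = -17867$ ($D = -3 - 17864 = -17867$)
$z{\left(U,s \right)} = -1$
$\left(-24872 - 37480\right) \left(D + z{\left(k,37 \right)}\right) = \left(-24872 - 37480\right) \left(-17867 - 1\right) = \left(-62352\right) \left(-17868\right) = 1114105536$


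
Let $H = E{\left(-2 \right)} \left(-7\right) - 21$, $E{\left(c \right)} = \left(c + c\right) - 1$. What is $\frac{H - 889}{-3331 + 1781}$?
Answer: $\frac{35}{62} \approx 0.56452$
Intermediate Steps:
$E{\left(c \right)} = -1 + 2 c$ ($E{\left(c \right)} = 2 c - 1 = -1 + 2 c$)
$H = 14$ ($H = \left(-1 + 2 \left(-2\right)\right) \left(-7\right) - 21 = \left(-1 - 4\right) \left(-7\right) - 21 = \left(-5\right) \left(-7\right) - 21 = 35 - 21 = 14$)
$\frac{H - 889}{-3331 + 1781} = \frac{14 - 889}{-3331 + 1781} = - \frac{875}{-1550} = \left(-875\right) \left(- \frac{1}{1550}\right) = \frac{35}{62}$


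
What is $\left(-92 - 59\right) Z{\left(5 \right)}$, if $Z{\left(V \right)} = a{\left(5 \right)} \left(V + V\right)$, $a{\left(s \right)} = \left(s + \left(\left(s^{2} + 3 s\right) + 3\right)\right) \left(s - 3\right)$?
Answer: $-144960$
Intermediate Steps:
$a{\left(s \right)} = \left(-3 + s\right) \left(3 + s^{2} + 4 s\right)$ ($a{\left(s \right)} = \left(s + \left(3 + s^{2} + 3 s\right)\right) \left(-3 + s\right) = \left(3 + s^{2} + 4 s\right) \left(-3 + s\right) = \left(-3 + s\right) \left(3 + s^{2} + 4 s\right)$)
$Z{\left(V \right)} = 192 V$ ($Z{\left(V \right)} = \left(-9 + 5^{2} + 5^{3} - 45\right) \left(V + V\right) = \left(-9 + 25 + 125 - 45\right) 2 V = 96 \cdot 2 V = 192 V$)
$\left(-92 - 59\right) Z{\left(5 \right)} = \left(-92 - 59\right) 192 \cdot 5 = \left(-151\right) 960 = -144960$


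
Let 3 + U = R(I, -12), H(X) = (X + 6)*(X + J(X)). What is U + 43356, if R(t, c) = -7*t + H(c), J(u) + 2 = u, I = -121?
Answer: 44356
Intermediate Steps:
J(u) = -2 + u
H(X) = (-2 + 2*X)*(6 + X) (H(X) = (X + 6)*(X + (-2 + X)) = (6 + X)*(-2 + 2*X) = (-2 + 2*X)*(6 + X))
R(t, c) = -12 - 7*t + 2*c² + 10*c (R(t, c) = -7*t + (-12 + 2*c² + 10*c) = -12 - 7*t + 2*c² + 10*c)
U = 1000 (U = -3 + (-12 - 7*(-121) + 2*(-12)² + 10*(-12)) = -3 + (-12 + 847 + 2*144 - 120) = -3 + (-12 + 847 + 288 - 120) = -3 + 1003 = 1000)
U + 43356 = 1000 + 43356 = 44356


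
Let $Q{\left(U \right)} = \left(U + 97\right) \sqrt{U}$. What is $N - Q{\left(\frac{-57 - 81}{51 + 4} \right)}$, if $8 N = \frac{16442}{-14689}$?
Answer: $- \frac{8221}{58756} - \frac{5197 i \sqrt{7590}}{3025} \approx -0.13992 - 149.67 i$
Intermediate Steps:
$Q{\left(U \right)} = \sqrt{U} \left(97 + U\right)$ ($Q{\left(U \right)} = \left(97 + U\right) \sqrt{U} = \sqrt{U} \left(97 + U\right)$)
$N = - \frac{8221}{58756}$ ($N = \frac{16442 \frac{1}{-14689}}{8} = \frac{16442 \left(- \frac{1}{14689}\right)}{8} = \frac{1}{8} \left(- \frac{16442}{14689}\right) = - \frac{8221}{58756} \approx -0.13992$)
$N - Q{\left(\frac{-57 - 81}{51 + 4} \right)} = - \frac{8221}{58756} - \sqrt{\frac{-57 - 81}{51 + 4}} \left(97 + \frac{-57 - 81}{51 + 4}\right) = - \frac{8221}{58756} - \sqrt{- \frac{138}{55}} \left(97 - \frac{138}{55}\right) = - \frac{8221}{58756} - \frac{i \sqrt{7590}}{55} \cdot \frac{5197}{55} = - \frac{8221}{58756} - \frac{5197 i \sqrt{7590}}{3025}$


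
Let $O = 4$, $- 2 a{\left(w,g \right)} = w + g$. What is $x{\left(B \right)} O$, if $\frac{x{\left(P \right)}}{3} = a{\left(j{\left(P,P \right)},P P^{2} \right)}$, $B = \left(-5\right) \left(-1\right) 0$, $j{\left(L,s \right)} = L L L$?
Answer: $0$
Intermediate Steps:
$j{\left(L,s \right)} = L^{3}$ ($j{\left(L,s \right)} = L^{2} L = L^{3}$)
$a{\left(w,g \right)} = - \frac{g}{2} - \frac{w}{2}$ ($a{\left(w,g \right)} = - \frac{w + g}{2} = - \frac{g + w}{2} = - \frac{g}{2} - \frac{w}{2}$)
$B = 0$ ($B = 5 \cdot 0 = 0$)
$x{\left(P \right)} = - 3 P^{3}$ ($x{\left(P \right)} = 3 \left(- \frac{P P^{2}}{2} - \frac{P^{3}}{2}\right) = 3 \left(- \frac{P^{3}}{2} - \frac{P^{3}}{2}\right) = 3 \left(- P^{3}\right) = - 3 P^{3}$)
$x{\left(B \right)} O = - 3 \cdot 0^{3} \cdot 4 = \left(-3\right) 0 \cdot 4 = 0 \cdot 4 = 0$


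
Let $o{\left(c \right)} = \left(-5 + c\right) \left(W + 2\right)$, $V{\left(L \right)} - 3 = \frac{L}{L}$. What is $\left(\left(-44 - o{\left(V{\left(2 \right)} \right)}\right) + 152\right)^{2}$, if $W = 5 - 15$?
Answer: $10000$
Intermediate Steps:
$V{\left(L \right)} = 4$ ($V{\left(L \right)} = 3 + \frac{L}{L} = 3 + 1 = 4$)
$W = -10$ ($W = 5 - 15 = -10$)
$o{\left(c \right)} = 40 - 8 c$ ($o{\left(c \right)} = \left(-5 + c\right) \left(-10 + 2\right) = \left(-5 + c\right) \left(-8\right) = 40 - 8 c$)
$\left(\left(-44 - o{\left(V{\left(2 \right)} \right)}\right) + 152\right)^{2} = \left(\left(-44 - \left(40 - 32\right)\right) + 152\right)^{2} = \left(\left(-44 - 8\right) + 152\right)^{2} = \left(-52 + 152\right)^{2} = 100^{2} = 10000$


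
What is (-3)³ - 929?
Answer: -956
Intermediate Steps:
(-3)³ - 929 = -27 - 929 = -956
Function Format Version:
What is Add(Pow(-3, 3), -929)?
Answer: -956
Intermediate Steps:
Add(Pow(-3, 3), -929) = Add(-27, -929) = -956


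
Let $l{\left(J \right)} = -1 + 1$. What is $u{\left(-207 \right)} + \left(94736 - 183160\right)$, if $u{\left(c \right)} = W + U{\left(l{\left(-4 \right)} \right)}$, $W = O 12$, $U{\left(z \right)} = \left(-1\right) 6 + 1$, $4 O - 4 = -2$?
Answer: $-88423$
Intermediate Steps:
$O = \frac{1}{2}$ ($O = 1 + \frac{1}{4} \left(-2\right) = 1 - \frac{1}{2} = \frac{1}{2} \approx 0.5$)
$l{\left(J \right)} = 0$
$U{\left(z \right)} = -5$ ($U{\left(z \right)} = -6 + 1 = -5$)
$W = 6$ ($W = \frac{1}{2} \cdot 12 = 6$)
$u{\left(c \right)} = 1$ ($u{\left(c \right)} = 6 - 5 = 1$)
$u{\left(-207 \right)} + \left(94736 - 183160\right) = 1 + \left(94736 - 183160\right) = 1 - 88424 = -88423$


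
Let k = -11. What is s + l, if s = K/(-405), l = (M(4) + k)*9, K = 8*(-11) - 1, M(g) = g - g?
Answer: -40006/405 ≈ -98.780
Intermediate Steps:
M(g) = 0
K = -89 (K = -88 - 1 = -89)
l = -99 (l = (0 - 11)*9 = -11*9 = -99)
s = 89/405 (s = -89/(-405) = -89*(-1/405) = 89/405 ≈ 0.21975)
s + l = 89/405 - 99 = -40006/405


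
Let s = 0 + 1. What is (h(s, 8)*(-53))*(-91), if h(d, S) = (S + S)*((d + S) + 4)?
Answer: 1003184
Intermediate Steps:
s = 1
h(d, S) = 2*S*(4 + S + d) (h(d, S) = (2*S)*((S + d) + 4) = (2*S)*(4 + S + d) = 2*S*(4 + S + d))
(h(s, 8)*(-53))*(-91) = ((2*8*(4 + 8 + 1))*(-53))*(-91) = ((2*8*13)*(-53))*(-91) = (208*(-53))*(-91) = -11024*(-91) = 1003184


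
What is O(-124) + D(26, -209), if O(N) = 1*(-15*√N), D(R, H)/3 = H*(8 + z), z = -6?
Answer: -1254 - 30*I*√31 ≈ -1254.0 - 167.03*I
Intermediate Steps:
D(R, H) = 6*H (D(R, H) = 3*(H*(8 - 6)) = 3*(H*2) = 3*(2*H) = 6*H)
O(N) = -15*√N
O(-124) + D(26, -209) = -30*I*√31 + 6*(-209) = -30*I*√31 - 1254 = -1254 - 30*I*√31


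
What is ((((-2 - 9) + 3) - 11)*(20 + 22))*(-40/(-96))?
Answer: -665/2 ≈ -332.50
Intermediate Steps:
((((-2 - 9) + 3) - 11)*(20 + 22))*(-40/(-96)) = (((-11 + 3) - 11)*42)*(-40*(-1/96)) = ((-8 - 11)*42)*(5/12) = -19*42*(5/12) = -798*5/12 = -665/2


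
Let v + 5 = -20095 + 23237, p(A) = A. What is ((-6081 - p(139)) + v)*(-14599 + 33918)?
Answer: -59560477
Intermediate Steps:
v = 3137 (v = -5 + (-20095 + 23237) = -5 + 3142 = 3137)
((-6081 - p(139)) + v)*(-14599 + 33918) = ((-6081 - 1*139) + 3137)*(-14599 + 33918) = ((-6081 - 139) + 3137)*19319 = (-6220 + 3137)*19319 = -3083*19319 = -59560477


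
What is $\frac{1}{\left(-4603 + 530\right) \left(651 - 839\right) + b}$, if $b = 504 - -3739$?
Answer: $\frac{1}{769967} \approx 1.2988 \cdot 10^{-6}$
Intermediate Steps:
$b = 4243$ ($b = 504 + 3739 = 4243$)
$\frac{1}{\left(-4603 + 530\right) \left(651 - 839\right) + b} = \frac{1}{\left(-4603 + 530\right) \left(651 - 839\right) + 4243} = \frac{1}{\left(-4073\right) \left(-188\right) + 4243} = \frac{1}{765724 + 4243} = \frac{1}{769967}$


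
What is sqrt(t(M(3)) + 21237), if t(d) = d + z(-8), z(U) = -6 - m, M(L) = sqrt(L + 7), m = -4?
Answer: sqrt(21235 + sqrt(10)) ≈ 145.73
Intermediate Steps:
M(L) = sqrt(7 + L)
z(U) = -2 (z(U) = -6 - 1*(-4) = -6 + 4 = -2)
t(d) = -2 + d (t(d) = d - 2 = -2 + d)
sqrt(t(M(3)) + 21237) = sqrt((-2 + sqrt(7 + 3)) + 21237) = sqrt((-2 + sqrt(10)) + 21237) = sqrt(21235 + sqrt(10))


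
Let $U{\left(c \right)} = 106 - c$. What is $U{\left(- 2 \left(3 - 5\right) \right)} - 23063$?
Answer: $-22961$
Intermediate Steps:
$U{\left(- 2 \left(3 - 5\right) \right)} - 23063 = \left(106 - - 2 \left(3 - 5\right)\right) - 23063 = \left(106 - \left(-2\right) \left(-2\right)\right) - 23063 = \left(106 - 4\right) - 23063 = 102 - 23063 = -22961$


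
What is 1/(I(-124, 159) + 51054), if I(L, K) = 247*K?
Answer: 1/90327 ≈ 1.1071e-5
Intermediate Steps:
1/(I(-124, 159) + 51054) = 1/(247*159 + 51054) = 1/(39273 + 51054) = 1/90327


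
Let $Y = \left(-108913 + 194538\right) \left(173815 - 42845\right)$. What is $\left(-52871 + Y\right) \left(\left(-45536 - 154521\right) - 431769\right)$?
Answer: $-7085456855440054$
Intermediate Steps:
$Y = 11214306250$ ($Y = 85625 \cdot 130970 = 11214306250$)
$\left(-52871 + Y\right) \left(\left(-45536 - 154521\right) - 431769\right) = \left(-52871 + 11214306250\right) \left(\left(-45536 - 154521\right) - 431769\right) = 11214253379 \left(-200057 - 431769\right) = 11214253379 \left(-631826\right) = -7085456855440054$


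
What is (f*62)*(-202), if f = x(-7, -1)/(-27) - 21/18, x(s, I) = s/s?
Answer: 407030/27 ≈ 15075.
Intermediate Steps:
x(s, I) = 1
f = -65/54 (f = 1/(-27) - 21/18 = 1*(-1/27) - 21*1/18 = -1/27 - 7/6 = -65/54 ≈ -1.2037)
(f*62)*(-202) = -65/54*62*(-202) = -2015/27*(-202) = 407030/27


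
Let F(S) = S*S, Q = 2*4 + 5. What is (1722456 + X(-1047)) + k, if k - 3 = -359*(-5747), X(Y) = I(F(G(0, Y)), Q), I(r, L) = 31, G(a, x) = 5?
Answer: 3785663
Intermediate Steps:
Q = 13 (Q = 8 + 5 = 13)
F(S) = S**2
X(Y) = 31
k = 2063176 (k = 3 - 359*(-5747) = 3 + 2063173 = 2063176)
(1722456 + X(-1047)) + k = (1722456 + 31) + 2063176 = 1722487 + 2063176 = 3785663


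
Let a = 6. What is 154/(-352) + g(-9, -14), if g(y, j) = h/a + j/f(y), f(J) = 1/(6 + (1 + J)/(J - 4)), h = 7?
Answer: -57337/624 ≈ -91.886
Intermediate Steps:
f(J) = 1/(6 + (1 + J)/(-4 + J))
g(y, j) = 7/6 + j*(-23 + 7*y)/(-4 + y) (g(y, j) = 7/6 + j/(((-4 + y)/(-23 + 7*y))) = 7*(⅙) + j*((-23 + 7*y)/(-4 + y)) = 7/6 + j*(-23 + 7*y)/(-4 + y))
154/(-352) + g(-9, -14) = 154/(-352) + (-28 + 7*(-9) + 6*(-14)*(-23 + 7*(-9)))/(6*(-4 - 9)) = 154*(-1/352) + (⅙)*(-28 - 63 + 6*(-14)*(-23 - 63))/(-13) = -7/16 + (⅙)*(-1/13)*(-28 - 63 + 6*(-14)*(-86)) = -7/16 + (⅙)*(-1/13)*(-28 - 63 + 7224) = -7/16 + (⅙)*(-1/13)*7133 = -7/16 - 7133/78 = -57337/624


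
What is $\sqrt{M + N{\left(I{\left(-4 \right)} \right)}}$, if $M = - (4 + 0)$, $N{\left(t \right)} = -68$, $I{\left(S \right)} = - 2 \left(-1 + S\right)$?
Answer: $6 i \sqrt{2} \approx 8.4853 i$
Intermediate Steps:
$I{\left(S \right)} = 2 - 2 S$
$M = -4$ ($M = \left(-1\right) 4 = -4$)
$\sqrt{M + N{\left(I{\left(-4 \right)} \right)}} = \sqrt{-4 - 68} = \sqrt{-72} = 6 i \sqrt{2}$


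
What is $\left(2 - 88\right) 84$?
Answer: $-7224$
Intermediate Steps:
$\left(2 - 88\right) 84 = \left(-86\right) 84 = -7224$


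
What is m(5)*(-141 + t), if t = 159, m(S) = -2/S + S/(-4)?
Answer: -297/10 ≈ -29.700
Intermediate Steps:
m(S) = -2/S - S/4 (m(S) = -2/S + S*(-¼) = -2/S - S/4)
m(5)*(-141 + t) = (-2/5 - ¼*5)*(-141 + 159) = (-2*⅕ - 5/4)*18 = (-⅖ - 5/4)*18 = -33/20*18 = -297/10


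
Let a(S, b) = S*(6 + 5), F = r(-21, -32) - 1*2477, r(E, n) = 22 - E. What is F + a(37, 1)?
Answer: -2027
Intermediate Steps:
F = -2434 (F = (22 - 1*(-21)) - 1*2477 = (22 + 21) - 2477 = 43 - 2477 = -2434)
a(S, b) = 11*S (a(S, b) = S*11 = 11*S)
F + a(37, 1) = -2434 + 11*37 = -2434 + 407 = -2027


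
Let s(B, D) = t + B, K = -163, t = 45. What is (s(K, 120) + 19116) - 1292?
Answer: 17706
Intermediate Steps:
s(B, D) = 45 + B
(s(K, 120) + 19116) - 1292 = ((45 - 163) + 19116) - 1292 = (-118 + 19116) - 1292 = 18998 - 1292 = 17706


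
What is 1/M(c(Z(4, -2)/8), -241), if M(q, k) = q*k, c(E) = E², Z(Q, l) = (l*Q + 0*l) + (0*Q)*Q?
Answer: -1/241 ≈ -0.0041494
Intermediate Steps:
Z(Q, l) = Q*l (Z(Q, l) = (Q*l + 0) + 0*Q = Q*l + 0 = Q*l)
M(q, k) = k*q
1/M(c(Z(4, -2)/8), -241) = 1/(-241*1²) = 1/(-241*(-8*⅛)²) = 1/(-241*(-1)²) = 1/(-241*1) = 1/(-241) = -1/241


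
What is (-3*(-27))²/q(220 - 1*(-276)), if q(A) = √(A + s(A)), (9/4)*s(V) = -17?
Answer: 19683*√1099/2198 ≈ 296.87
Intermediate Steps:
s(V) = -68/9 (s(V) = (4/9)*(-17) = -68/9)
q(A) = √(-68/9 + A) (q(A) = √(A - 68/9) = √(-68/9 + A))
(-3*(-27))²/q(220 - 1*(-276)) = (-3*(-27))²/((√(-68 + 9*(220 - 1*(-276)))/3)) = 81²/((√(-68 + 9*(220 + 276))/3)) = 6561/((√(-68 + 9*496)/3)) = 6561/((√(-68 + 4464)/3)) = 6561/((√4396/3)) = 6561/(((2*√1099)/3)) = 6561/((2*√1099/3)) = 6561*(3*√1099/2198) = 19683*√1099/2198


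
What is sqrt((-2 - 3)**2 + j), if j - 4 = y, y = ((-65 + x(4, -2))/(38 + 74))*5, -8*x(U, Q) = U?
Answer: 3*sqrt(9086)/56 ≈ 5.1065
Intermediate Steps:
x(U, Q) = -U/8
y = -655/224 (y = ((-65 - 1/8*4)/(38 + 74))*5 = ((-65 - 1/2)/112)*5 = -131/2*1/112*5 = -131/224*5 = -655/224 ≈ -2.9241)
j = 241/224 (j = 4 - 655/224 = 241/224 ≈ 1.0759)
sqrt((-2 - 3)**2 + j) = sqrt((-2 - 3)**2 + 241/224) = sqrt((-5)**2 + 241/224) = sqrt(25 + 241/224) = sqrt(5841/224) = 3*sqrt(9086)/56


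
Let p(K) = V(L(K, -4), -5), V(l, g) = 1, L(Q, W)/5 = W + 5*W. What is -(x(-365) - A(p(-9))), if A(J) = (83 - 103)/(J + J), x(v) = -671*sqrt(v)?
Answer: -10 + 671*I*sqrt(365) ≈ -10.0 + 12819.0*I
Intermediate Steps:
L(Q, W) = 30*W (L(Q, W) = 5*(W + 5*W) = 5*(6*W) = 30*W)
p(K) = 1
A(J) = -10/J (A(J) = -20*1/(2*J) = -10/J)
-(x(-365) - A(p(-9))) = -(-671*I*sqrt(365) - (-10)/1) = -(-671*I*sqrt(365) - (-10)) = -(-671*I*sqrt(365) - 1*(-10)) = -(-671*I*sqrt(365) + 10) = -(10 - 671*I*sqrt(365)) = -10 + 671*I*sqrt(365)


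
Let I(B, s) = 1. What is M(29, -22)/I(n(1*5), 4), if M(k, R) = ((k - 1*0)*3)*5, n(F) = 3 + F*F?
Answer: 435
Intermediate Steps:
n(F) = 3 + F**2
M(k, R) = 15*k (M(k, R) = ((k + 0)*3)*5 = (k*3)*5 = (3*k)*5 = 15*k)
M(29, -22)/I(n(1*5), 4) = (15*29)/1 = 435*1 = 435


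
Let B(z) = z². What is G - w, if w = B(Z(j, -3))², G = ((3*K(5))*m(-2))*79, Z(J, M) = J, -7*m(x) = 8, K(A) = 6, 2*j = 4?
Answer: -11488/7 ≈ -1641.1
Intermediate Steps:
j = 2 (j = (½)*4 = 2)
m(x) = -8/7 (m(x) = -⅐*8 = -8/7)
G = -11376/7 (G = ((3*6)*(-8/7))*79 = (18*(-8/7))*79 = -144/7*79 = -11376/7 ≈ -1625.1)
w = 16 (w = (2²)² = 4² = 16)
G - w = -11376/7 - 1*16 = -11376/7 - 16 = -11488/7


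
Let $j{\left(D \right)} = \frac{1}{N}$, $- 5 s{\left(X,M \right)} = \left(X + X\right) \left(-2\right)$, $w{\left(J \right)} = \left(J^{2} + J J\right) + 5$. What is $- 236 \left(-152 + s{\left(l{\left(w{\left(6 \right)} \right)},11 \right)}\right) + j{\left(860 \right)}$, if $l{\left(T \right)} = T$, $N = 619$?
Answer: $\frac{66029973}{3095} \approx 21334.0$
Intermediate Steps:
$w{\left(J \right)} = 5 + 2 J^{2}$ ($w{\left(J \right)} = \left(J^{2} + J^{2}\right) + 5 = 2 J^{2} + 5 = 5 + 2 J^{2}$)
$s{\left(X,M \right)} = \frac{4 X}{5}$ ($s{\left(X,M \right)} = - \frac{\left(X + X\right) \left(-2\right)}{5} = - \frac{2 X \left(-2\right)}{5} = - \frac{\left(-4\right) X}{5} = \frac{4 X}{5}$)
$j{\left(D \right)} = \frac{1}{619}$
$- 236 \left(-152 + s{\left(l{\left(w{\left(6 \right)} \right)},11 \right)}\right) + j{\left(860 \right)} = - 236 \left(-152 + \frac{4 \left(5 + 2 \cdot 6^{2}\right)}{5}\right) + \frac{1}{619} = - 236 \left(-152 + \frac{4 \left(5 + 2 \cdot 36\right)}{5}\right) + \frac{1}{619} = - 236 \left(-152 + \frac{4 \left(5 + 72\right)}{5}\right) + \frac{1}{619} = - 236 \left(-152 + \frac{4}{5} \cdot 77\right) + \frac{1}{619} = - 236 \left(-152 + \frac{308}{5}\right) + \frac{1}{619} = \left(-236\right) \left(- \frac{452}{5}\right) + \frac{1}{619} = \frac{106672}{5} + \frac{1}{619} = \frac{66029973}{3095}$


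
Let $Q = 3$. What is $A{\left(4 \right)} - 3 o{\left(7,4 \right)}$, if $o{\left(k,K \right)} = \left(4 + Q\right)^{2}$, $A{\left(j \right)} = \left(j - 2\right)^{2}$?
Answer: $-143$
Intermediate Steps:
$A{\left(j \right)} = \left(-2 + j\right)^{2}$
$o{\left(k,K \right)} = 49$ ($o{\left(k,K \right)} = \left(4 + 3\right)^{2} = 7^{2} = 49$)
$A{\left(4 \right)} - 3 o{\left(7,4 \right)} = \left(-2 + 4\right)^{2} - 147 = 2^{2} - 147 = 4 - 147 = -143$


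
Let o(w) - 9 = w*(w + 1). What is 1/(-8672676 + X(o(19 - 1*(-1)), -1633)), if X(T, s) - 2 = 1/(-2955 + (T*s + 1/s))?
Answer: -1148835097/9963472276041011 ≈ -1.1530e-7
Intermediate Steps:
o(w) = 9 + w*(1 + w) (o(w) = 9 + w*(w + 1) = 9 + w*(1 + w))
X(T, s) = 2 + 1/(-2955 + 1/s + T*s) (X(T, s) = 2 + 1/(-2955 + (T*s + 1/s)) = 2 + 1/(-2955 + (1/s + T*s)) = 2 + 1/(-2955 + 1/s + T*s))
1/(-8672676 + X(o(19 - 1*(-1)), -1633)) = 1/(-8672676 + (2 - 5909*(-1633) + 2*(9 + (19 - 1*(-1)) + (19 - 1*(-1))²)*(-1633)²)/(1 - 2955*(-1633) + (9 + (19 - 1*(-1)) + (19 - 1*(-1))²)*(-1633)²)) = 1/(-8672676 + (2 + 9649397 + 2*(9 + (19 + 1) + (19 + 1)²)*2666689)/(1 + 4825515 + (9 + (19 + 1) + (19 + 1)²)*2666689)) = 1/(-8672676 + (2 + 9649397 + 2*(9 + 20 + 20²)*2666689)/(1 + 4825515 + (9 + 20 + 20²)*2666689)) = 1/(-8672676 + (2 + 9649397 + 2*(9 + 20 + 400)*2666689)/(1 + 4825515 + (9 + 20 + 400)*2666689)) = 1/(-8672676 + (2 + 9649397 + 2*429*2666689)/(1 + 4825515 + 429*2666689)) = 1/(-8672676 + (2 + 9649397 + 2288019162)/(1 + 4825515 + 1144009581)) = 1/(-8672676 + 2297668561/1148835097) = 1/(-9963472276041011/1148835097) = -1148835097/9963472276041011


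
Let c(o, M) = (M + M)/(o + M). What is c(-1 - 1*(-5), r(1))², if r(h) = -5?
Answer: 100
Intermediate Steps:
c(o, M) = 2*M/(M + o) (c(o, M) = (2*M)/(M + o) = 2*M/(M + o))
c(-1 - 1*(-5), r(1))² = (2*(-5)/(-5 + (-1 - 1*(-5))))² = (2*(-5)/(-5 + (-1 + 5)))² = (2*(-5)/(-5 + 4))² = (2*(-5)/(-1))² = (2*(-5)*(-1))² = 10² = 100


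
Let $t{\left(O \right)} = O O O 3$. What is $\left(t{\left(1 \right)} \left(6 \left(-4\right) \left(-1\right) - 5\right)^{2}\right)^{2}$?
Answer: $1172889$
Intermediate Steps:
$t{\left(O \right)} = 3 O^{3}$ ($t{\left(O \right)} = O^{2} O 3 = O^{3} \cdot 3 = 3 O^{3}$)
$\left(t{\left(1 \right)} \left(6 \left(-4\right) \left(-1\right) - 5\right)^{2}\right)^{2} = \left(3 \cdot 1^{3} \left(6 \left(-4\right) \left(-1\right) - 5\right)^{2}\right)^{2} = \left(3 \cdot 1 \left(\left(-24\right) \left(-1\right) - 5\right)^{2}\right)^{2} = \left(3 \left(24 - 5\right)^{2}\right)^{2} = \left(3 \cdot 19^{2}\right)^{2} = \left(3 \cdot 361\right)^{2} = 1083^{2} = 1172889$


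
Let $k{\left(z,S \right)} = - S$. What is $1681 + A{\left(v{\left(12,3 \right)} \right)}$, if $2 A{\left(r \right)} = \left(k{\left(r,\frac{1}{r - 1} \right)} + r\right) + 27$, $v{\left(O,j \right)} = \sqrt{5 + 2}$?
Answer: $\frac{20333}{12} + \frac{5 \sqrt{7}}{12} \approx 1695.5$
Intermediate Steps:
$v{\left(O,j \right)} = \sqrt{7}$
$A{\left(r \right)} = \frac{27}{2} + \frac{r}{2} - \frac{1}{2 \left(-1 + r\right)}$ ($A{\left(r \right)} = \frac{\left(- \frac{1}{r - 1} + r\right) + 27}{2} = \frac{\left(- \frac{1}{-1 + r} + r\right) + 27}{2} = \frac{\left(r - \frac{1}{-1 + r}\right) + 27}{2} = \frac{27 + r - \frac{1}{-1 + r}}{2} = \frac{27}{2} + \frac{r}{2} - \frac{1}{2 \left(-1 + r\right)}$)
$1681 + A{\left(v{\left(12,3 \right)} \right)} = 1681 + \frac{-1 + \left(-1 + \sqrt{7}\right) \left(27 + \sqrt{7}\right)}{2 \left(-1 + \sqrt{7}\right)}$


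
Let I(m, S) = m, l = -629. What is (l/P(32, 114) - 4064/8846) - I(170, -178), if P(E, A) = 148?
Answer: -3090959/17692 ≈ -174.71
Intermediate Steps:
(l/P(32, 114) - 4064/8846) - I(170, -178) = (-629/148 - 4064/8846) - 1*170 = (-629*1/148 - 4064*1/8846) - 170 = (-17/4 - 2032/4423) - 170 = -83319/17692 - 170 = -3090959/17692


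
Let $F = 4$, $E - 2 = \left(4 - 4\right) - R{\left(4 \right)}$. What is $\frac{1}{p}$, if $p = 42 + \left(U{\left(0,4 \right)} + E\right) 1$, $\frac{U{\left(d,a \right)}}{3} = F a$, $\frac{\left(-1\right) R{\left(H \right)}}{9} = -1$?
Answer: $\frac{1}{83} \approx 0.012048$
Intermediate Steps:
$R{\left(H \right)} = 9$ ($R{\left(H \right)} = \left(-9\right) \left(-1\right) = 9$)
$E = -7$ ($E = 2 + \left(\left(4 - 4\right) - 9\right) = 2 + \left(0 - 9\right) = 2 - 9 = -7$)
$U{\left(d,a \right)} = 12 a$ ($U{\left(d,a \right)} = 3 \cdot 4 a = 12 a$)
$p = 83$ ($p = 42 + \left(12 \cdot 4 - 7\right) 1 = 42 + \left(48 - 7\right) 1 = 42 + 41 \cdot 1 = 42 + 41 = 83$)
$\frac{1}{p} = \frac{1}{83}$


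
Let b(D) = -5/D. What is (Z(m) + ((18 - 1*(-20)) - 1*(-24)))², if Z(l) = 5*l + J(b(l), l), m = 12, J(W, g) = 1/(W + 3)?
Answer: 14394436/961 ≈ 14979.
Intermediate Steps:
J(W, g) = 1/(3 + W)
Z(l) = 1/(3 - 5/l) + 5*l (Z(l) = 5*l + 1/(3 - 5/l) = 1/(3 - 5/l) + 5*l)
(Z(m) + ((18 - 1*(-20)) - 1*(-24)))² = (3*12*(-8 + 5*12)/(-5 + 3*12) + ((18 - 1*(-20)) - 1*(-24)))² = (3*12*(-8 + 60)/(-5 + 36) + ((18 + 20) + 24))² = (3*12*52/31 + (38 + 24))² = (3*12*(1/31)*52 + 62)² = (1872/31 + 62)² = (3794/31)² = 14394436/961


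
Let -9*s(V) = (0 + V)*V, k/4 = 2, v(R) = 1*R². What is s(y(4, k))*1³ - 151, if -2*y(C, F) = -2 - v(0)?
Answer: -1360/9 ≈ -151.11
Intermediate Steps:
v(R) = R²
k = 8 (k = 4*2 = 8)
y(C, F) = 1 (y(C, F) = -(-2 - 1*0²)/2 = -(-2 - 1*0)/2 = -(-2 + 0)/2 = -½*(-2) = 1)
s(V) = -V²/9 (s(V) = -(0 + V)*V/9 = -V*V/9 = -V²/9)
s(y(4, k))*1³ - 151 = -⅑*1²*1³ - 151 = -⅑*1*1 - 151 = -⅑*1 - 151 = -⅑ - 151 = -1360/9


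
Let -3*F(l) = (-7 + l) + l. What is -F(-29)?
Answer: -65/3 ≈ -21.667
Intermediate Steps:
F(l) = 7/3 - 2*l/3 (F(l) = -((-7 + l) + l)/3 = -(-7 + 2*l)/3 = 7/3 - 2*l/3)
-F(-29) = -(7/3 - ⅔*(-29)) = -(7/3 + 58/3) = -1*65/3 = -65/3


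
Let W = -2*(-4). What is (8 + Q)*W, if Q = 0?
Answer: 64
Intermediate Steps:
W = 8
(8 + Q)*W = (8 + 0)*8 = 8*8 = 64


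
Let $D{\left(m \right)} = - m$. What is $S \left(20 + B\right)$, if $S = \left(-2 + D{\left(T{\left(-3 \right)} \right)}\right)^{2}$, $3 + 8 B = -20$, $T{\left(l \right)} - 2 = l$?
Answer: $\frac{137}{8} \approx 17.125$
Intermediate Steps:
$T{\left(l \right)} = 2 + l$
$B = - \frac{23}{8}$ ($B = - \frac{3}{8} + \frac{1}{8} \left(-20\right) = - \frac{3}{8} - \frac{5}{2} = - \frac{23}{8} \approx -2.875$)
$S = 1$ ($S = \left(-2 - \left(2 - 3\right)\right)^{2} = \left(-2 - -1\right)^{2} = \left(-2 + 1\right)^{2} = \left(-1\right)^{2} = 1$)
$S \left(20 + B\right) = 1 \left(20 - \frac{23}{8}\right) = 1 \cdot \frac{137}{8} = \frac{137}{8}$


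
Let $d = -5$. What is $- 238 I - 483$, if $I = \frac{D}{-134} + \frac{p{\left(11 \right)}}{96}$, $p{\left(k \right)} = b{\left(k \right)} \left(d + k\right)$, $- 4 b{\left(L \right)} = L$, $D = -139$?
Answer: $- \frac{1477161}{2144} \approx -688.97$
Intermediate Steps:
$b{\left(L \right)} = - \frac{L}{4}$
$p{\left(k \right)} = - \frac{k \left(-5 + k\right)}{4}$ ($p{\left(k \right)} = - \frac{k}{4} \left(-5 + k\right) = - \frac{k \left(-5 + k\right)}{4}$)
$I = \frac{3711}{4288}$ ($I = - \frac{139}{-134} + \frac{\frac{1}{4} \cdot 11 \left(5 - 11\right)}{96} = \left(-139\right) \left(- \frac{1}{134}\right) + \frac{1}{4} \cdot 11 \left(5 - 11\right) \frac{1}{96} = \frac{139}{134} + \frac{1}{4} \cdot 11 \left(-6\right) \frac{1}{96} = \frac{139}{134} - \frac{11}{64} = \frac{3711}{4288} \approx 0.86544$)
$- 238 I - 483 = \left(-238\right) \frac{3711}{4288} - 483 = - \frac{441609}{2144} - 483 = - \frac{1477161}{2144}$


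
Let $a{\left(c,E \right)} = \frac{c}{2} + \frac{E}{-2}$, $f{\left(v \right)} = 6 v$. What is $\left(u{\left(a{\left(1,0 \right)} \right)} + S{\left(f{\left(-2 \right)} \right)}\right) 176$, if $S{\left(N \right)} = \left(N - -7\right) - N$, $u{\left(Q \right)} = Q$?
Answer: $1320$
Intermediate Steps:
$a{\left(c,E \right)} = \frac{c}{2} - \frac{E}{2}$ ($a{\left(c,E \right)} = c \frac{1}{2} + E \left(- \frac{1}{2}\right) = \frac{c}{2} - \frac{E}{2}$)
$S{\left(N \right)} = 7$ ($S{\left(N \right)} = \left(N + 7\right) - N = \left(7 + N\right) - N = 7$)
$\left(u{\left(a{\left(1,0 \right)} \right)} + S{\left(f{\left(-2 \right)} \right)}\right) 176 = \left(\left(\frac{1}{2} \cdot 1 - 0\right) + 7\right) 176 = \left(\left(\frac{1}{2} + 0\right) + 7\right) 176 = \left(\frac{1}{2} + 7\right) 176 = \frac{15}{2} \cdot 176 = 1320$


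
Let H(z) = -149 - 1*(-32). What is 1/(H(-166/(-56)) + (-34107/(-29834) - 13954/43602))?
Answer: -650411034/75562676089 ≈ -0.0086076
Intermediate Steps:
H(z) = -117 (H(z) = -149 + 32 = -117)
1/(H(-166/(-56)) + (-34107/(-29834) - 13954/43602)) = 1/(-117 + (-34107/(-29834) - 13954/43602)) = 1/(-117 + (-34107*(-1/29834) - 13954*1/43602)) = 1/(-117 + (34107/29834 - 6977/21801)) = 1/(-117 + 535414889/650411034) = 1/(-75562676089/650411034) = -650411034/75562676089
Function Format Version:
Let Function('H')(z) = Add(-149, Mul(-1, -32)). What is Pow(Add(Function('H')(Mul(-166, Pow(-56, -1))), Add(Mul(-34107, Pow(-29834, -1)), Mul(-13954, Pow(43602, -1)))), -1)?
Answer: Rational(-650411034, 75562676089) ≈ -0.0086076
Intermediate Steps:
Function('H')(z) = -117 (Function('H')(z) = Add(-149, 32) = -117)
Pow(Add(Function('H')(Mul(-166, Pow(-56, -1))), Add(Mul(-34107, Pow(-29834, -1)), Mul(-13954, Pow(43602, -1)))), -1) = Pow(Add(-117, Add(Mul(-34107, Pow(-29834, -1)), Mul(-13954, Pow(43602, -1)))), -1) = Pow(Add(-117, Add(Mul(-34107, Rational(-1, 29834)), Mul(-13954, Rational(1, 43602)))), -1) = Pow(Add(-117, Add(Rational(34107, 29834), Rational(-6977, 21801))), -1) = Pow(Add(-117, Rational(535414889, 650411034)), -1) = Pow(Rational(-75562676089, 650411034), -1) = Rational(-650411034, 75562676089)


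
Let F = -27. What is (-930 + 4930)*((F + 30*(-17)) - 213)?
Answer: -3000000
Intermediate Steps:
(-930 + 4930)*((F + 30*(-17)) - 213) = (-930 + 4930)*((-27 + 30*(-17)) - 213) = 4000*((-27 - 510) - 213) = 4000*(-537 - 213) = 4000*(-750) = -3000000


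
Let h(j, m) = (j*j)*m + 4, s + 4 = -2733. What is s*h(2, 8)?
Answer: -98532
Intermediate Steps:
s = -2737 (s = -4 - 2733 = -2737)
h(j, m) = 4 + m*j² (h(j, m) = j²*m + 4 = m*j² + 4 = 4 + m*j²)
s*h(2, 8) = -2737*(4 + 8*2²) = -2737*(4 + 8*4) = -2737*(4 + 32) = -2737*36 = -98532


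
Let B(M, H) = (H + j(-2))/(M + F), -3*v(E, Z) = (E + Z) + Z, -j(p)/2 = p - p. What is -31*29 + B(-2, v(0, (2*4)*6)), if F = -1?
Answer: -2665/3 ≈ -888.33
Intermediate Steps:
j(p) = 0 (j(p) = -2*(p - p) = -2*0 = 0)
v(E, Z) = -2*Z/3 - E/3 (v(E, Z) = -((E + Z) + Z)/3 = -(E + 2*Z)/3 = -2*Z/3 - E/3)
B(M, H) = H/(-1 + M) (B(M, H) = (H + 0)/(M - 1) = H/(-1 + M))
-31*29 + B(-2, v(0, (2*4)*6)) = -31*29 + (-2*2*4*6/3 - ⅓*0)/(-1 - 2) = -899 + (-16*6/3 + 0)/(-3) = -899 + (-⅔*48 + 0)*(-⅓) = -899 + (-32 + 0)*(-⅓) = -899 - 32*(-⅓) = -899 + 32/3 = -2665/3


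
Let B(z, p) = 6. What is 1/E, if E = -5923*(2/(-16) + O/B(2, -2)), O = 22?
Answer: -24/503455 ≈ -4.7671e-5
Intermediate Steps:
E = -503455/24 (E = -5923*(2/(-16) + 22/6) = -5923*(2*(-1/16) + 22*(⅙)) = -5923*(-⅛ + 11/3) = -5923*85/24 = -503455/24 ≈ -20977.)
1/E = 1/(-503455/24) = -24/503455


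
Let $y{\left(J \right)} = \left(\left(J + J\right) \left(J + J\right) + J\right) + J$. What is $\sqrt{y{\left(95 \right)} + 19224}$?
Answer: $\sqrt{55514} \approx 235.61$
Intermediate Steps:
$y{\left(J \right)} = 2 J + 4 J^{2}$ ($y{\left(J \right)} = \left(2 J 2 J + J\right) + J = \left(4 J^{2} + J\right) + J = \left(J + 4 J^{2}\right) + J = 2 J + 4 J^{2}$)
$\sqrt{y{\left(95 \right)} + 19224} = \sqrt{2 \cdot 95 \left(1 + 2 \cdot 95\right) + 19224} = \sqrt{2 \cdot 95 \left(1 + 190\right) + 19224} = \sqrt{2 \cdot 95 \cdot 191 + 19224} = \sqrt{36290 + 19224} = \sqrt{55514}$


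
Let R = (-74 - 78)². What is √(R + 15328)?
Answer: 4*√2402 ≈ 196.04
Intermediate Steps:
R = 23104 (R = (-152)² = 23104)
√(R + 15328) = √(23104 + 15328) = √38432 = 4*√2402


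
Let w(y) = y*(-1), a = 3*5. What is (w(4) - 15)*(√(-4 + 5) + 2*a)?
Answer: -589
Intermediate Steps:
a = 15
w(y) = -y
(w(4) - 15)*(√(-4 + 5) + 2*a) = (-1*4 - 15)*(√(-4 + 5) + 2*15) = (-4 - 15)*(√1 + 30) = -19*(1 + 30) = -19*31 = -589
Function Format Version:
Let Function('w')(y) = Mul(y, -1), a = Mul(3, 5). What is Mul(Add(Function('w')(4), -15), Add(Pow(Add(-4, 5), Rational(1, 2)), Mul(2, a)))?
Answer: -589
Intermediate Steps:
a = 15
Function('w')(y) = Mul(-1, y)
Mul(Add(Function('w')(4), -15), Add(Pow(Add(-4, 5), Rational(1, 2)), Mul(2, a))) = Mul(Add(Mul(-1, 4), -15), Add(Pow(Add(-4, 5), Rational(1, 2)), Mul(2, 15))) = Mul(Add(-4, -15), Add(Pow(1, Rational(1, 2)), 30)) = Mul(-19, Add(1, 30)) = Mul(-19, 31) = -589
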